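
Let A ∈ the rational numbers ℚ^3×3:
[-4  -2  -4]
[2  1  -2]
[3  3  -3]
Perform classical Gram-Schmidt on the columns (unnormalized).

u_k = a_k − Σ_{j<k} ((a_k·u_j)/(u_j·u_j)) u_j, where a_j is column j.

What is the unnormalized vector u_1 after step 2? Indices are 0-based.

Step 1: u_0 = a_0 = (-4, 2, 3).
Step 2: u_1 = a_1 − (19/29)·u_0 = (18/29, -9/29, 30/29).

u_1 = (18/29, -9/29, 30/29)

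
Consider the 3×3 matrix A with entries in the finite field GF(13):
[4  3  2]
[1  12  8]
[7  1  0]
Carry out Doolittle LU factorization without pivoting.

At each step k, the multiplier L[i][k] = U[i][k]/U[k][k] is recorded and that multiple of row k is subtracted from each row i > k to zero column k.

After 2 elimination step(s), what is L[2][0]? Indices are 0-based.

L[2][0] = 5

k=0: U[0][0]=4
  eliminate (1,0): mult=10, new row 1: (0, 8, 1); set L[1][0]=10
  eliminate (2,0): mult=5, new row 2: (0, 12, 3); set L[2][0]=5
k=1: U[1][1]=8
  eliminate (2,1): mult=8, new row 2: (0, 0, 8); set L[2][1]=8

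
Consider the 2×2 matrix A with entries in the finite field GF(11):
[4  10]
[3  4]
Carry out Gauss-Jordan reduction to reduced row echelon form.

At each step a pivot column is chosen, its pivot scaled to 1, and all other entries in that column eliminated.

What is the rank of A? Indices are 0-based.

step 1: normalize row 0 (÷4) = (1, 8)
  row 1: subtract 3×row0 = (0, 2)
step 2: normalize row 1 (÷2) = (0, 1)
  row 0: subtract 8×row1 = (1, 0)

rank = 2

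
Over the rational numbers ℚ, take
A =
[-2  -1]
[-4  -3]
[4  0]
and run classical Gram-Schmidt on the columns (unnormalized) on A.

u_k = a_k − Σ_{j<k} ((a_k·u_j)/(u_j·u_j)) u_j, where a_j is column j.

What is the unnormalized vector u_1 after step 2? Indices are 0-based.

Step 1: u_0 = a_0 = (-2, -4, 4).
Step 2: u_1 = a_1 − (7/18)·u_0 = (-2/9, -13/9, -14/9).

u_1 = (-2/9, -13/9, -14/9)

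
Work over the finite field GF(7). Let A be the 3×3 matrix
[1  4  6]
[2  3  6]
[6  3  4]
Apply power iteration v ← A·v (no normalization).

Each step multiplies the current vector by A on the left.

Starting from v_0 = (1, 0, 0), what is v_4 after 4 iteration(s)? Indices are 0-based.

v_0 = (1, 0, 0).
v_1 = A·v_0 = (1, 2, 6).
v_2 = A·v_1 = (3, 2, 1).
v_3 = A·v_2 = (3, 4, 0).
v_4 = A·v_3 = (5, 4, 2).

v_4 = (5, 4, 2)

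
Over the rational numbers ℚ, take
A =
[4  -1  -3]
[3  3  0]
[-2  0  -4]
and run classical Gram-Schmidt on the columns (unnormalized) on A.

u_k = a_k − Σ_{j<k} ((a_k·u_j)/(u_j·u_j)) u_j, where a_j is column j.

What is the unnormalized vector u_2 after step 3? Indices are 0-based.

Step 1: u_0 = a_0 = (4, 3, -2).
Step 2: u_1 = a_1 − (5/29)·u_0 = (-49/29, 72/29, 10/29).
Step 3: u_2 = a_2 − (-4/29)·u_0 − (107/265)·u_1 = (-468/265, -156/265, -234/53).

u_2 = (-468/265, -156/265, -234/53)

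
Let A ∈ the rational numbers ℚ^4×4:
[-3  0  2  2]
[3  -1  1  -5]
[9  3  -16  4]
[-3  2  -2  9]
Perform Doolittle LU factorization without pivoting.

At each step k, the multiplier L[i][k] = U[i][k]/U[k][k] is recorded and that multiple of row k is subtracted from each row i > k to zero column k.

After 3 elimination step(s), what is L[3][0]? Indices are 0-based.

k=0: U[0][0]=-3
  eliminate (1,0): mult=-1, new row 1: (0, -1, 3, -3); set L[1][0]=-1
  eliminate (2,0): mult=-3, new row 2: (0, 3, -10, 10); set L[2][0]=-3
  eliminate (3,0): mult=1, new row 3: (0, 2, -4, 7); set L[3][0]=1
k=1: U[1][1]=-1
  eliminate (2,1): mult=-3, new row 2: (0, 0, -1, 1); set L[2][1]=-3
  eliminate (3,1): mult=-2, new row 3: (0, 0, 2, 1); set L[3][1]=-2
k=2: U[2][2]=-1
  eliminate (3,2): mult=-2, new row 3: (0, 0, 0, 3); set L[3][2]=-2

L[3][0] = 1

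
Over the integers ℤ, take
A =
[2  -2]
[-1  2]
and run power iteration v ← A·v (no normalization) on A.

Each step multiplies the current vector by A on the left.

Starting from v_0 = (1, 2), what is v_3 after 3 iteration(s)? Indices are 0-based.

v_0 = (1, 2).
v_1 = A·v_0 = (-2, 3).
v_2 = A·v_1 = (-10, 8).
v_3 = A·v_2 = (-36, 26).

v_3 = (-36, 26)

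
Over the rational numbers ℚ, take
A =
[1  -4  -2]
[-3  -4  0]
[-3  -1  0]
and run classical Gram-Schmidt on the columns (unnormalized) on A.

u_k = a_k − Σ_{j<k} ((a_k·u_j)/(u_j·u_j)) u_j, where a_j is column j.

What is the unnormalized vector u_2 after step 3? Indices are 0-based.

u_2 = (-81/253, 117/253, -144/253)

Step 1: u_0 = a_0 = (1, -3, -3).
Step 2: u_1 = a_1 − (11/19)·u_0 = (-87/19, -43/19, 14/19).
Step 3: u_2 = a_2 − (-2/19)·u_0 − (87/253)·u_1 = (-81/253, 117/253, -144/253).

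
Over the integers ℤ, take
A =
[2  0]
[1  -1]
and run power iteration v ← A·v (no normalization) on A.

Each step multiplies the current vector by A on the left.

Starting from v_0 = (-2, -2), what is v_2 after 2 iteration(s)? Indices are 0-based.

v_0 = (-2, -2).
v_1 = A·v_0 = (-4, 0).
v_2 = A·v_1 = (-8, -4).

v_2 = (-8, -4)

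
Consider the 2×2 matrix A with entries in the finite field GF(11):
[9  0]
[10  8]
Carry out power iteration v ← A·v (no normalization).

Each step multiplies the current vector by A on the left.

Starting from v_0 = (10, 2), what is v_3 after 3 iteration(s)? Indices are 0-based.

v_3 = (8, 9)

v_0 = (10, 2).
v_1 = A·v_0 = (2, 6).
v_2 = A·v_1 = (7, 2).
v_3 = A·v_2 = (8, 9).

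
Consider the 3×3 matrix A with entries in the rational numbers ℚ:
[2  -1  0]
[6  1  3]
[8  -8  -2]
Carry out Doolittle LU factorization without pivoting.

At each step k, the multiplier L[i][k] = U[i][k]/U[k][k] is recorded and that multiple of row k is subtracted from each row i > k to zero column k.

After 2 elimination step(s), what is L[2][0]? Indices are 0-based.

L[2][0] = 4

[col 0] pivot 2
  R1 -= 3*R0 → (0, 4, 3)  (L[1][0] := 3)
  R2 -= 4*R0 → (0, -4, -2)  (L[2][0] := 4)
[col 1] pivot 4
  R2 -= -1*R1 → (0, 0, 1)  (L[2][1] := -1)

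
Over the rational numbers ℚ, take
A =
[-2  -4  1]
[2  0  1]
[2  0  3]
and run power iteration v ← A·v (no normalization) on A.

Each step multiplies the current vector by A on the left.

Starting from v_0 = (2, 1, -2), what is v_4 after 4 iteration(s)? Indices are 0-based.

v_4 = (-118, 26, -90)

v_0 = (2, 1, -2).
v_1 = A·v_0 = (-10, 2, -2).
v_2 = A·v_1 = (10, -22, -26).
v_3 = A·v_2 = (42, -6, -58).
v_4 = A·v_3 = (-118, 26, -90).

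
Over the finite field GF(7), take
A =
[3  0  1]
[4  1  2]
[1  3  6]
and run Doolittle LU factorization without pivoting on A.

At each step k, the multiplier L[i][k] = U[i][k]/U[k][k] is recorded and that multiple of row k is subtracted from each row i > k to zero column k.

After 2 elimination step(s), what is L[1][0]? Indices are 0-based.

L[1][0] = 6

k=0: U[0][0]=3
  eliminate (1,0): mult=6, new row 1: (0, 1, 3); set L[1][0]=6
  eliminate (2,0): mult=5, new row 2: (0, 3, 1); set L[2][0]=5
k=1: U[1][1]=1
  eliminate (2,1): mult=3, new row 2: (0, 0, 6); set L[2][1]=3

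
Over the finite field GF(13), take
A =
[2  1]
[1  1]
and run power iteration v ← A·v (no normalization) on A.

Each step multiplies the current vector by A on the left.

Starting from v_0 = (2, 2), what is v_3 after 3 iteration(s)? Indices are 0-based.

v_0 = (2, 2).
v_1 = A·v_0 = (6, 4).
v_2 = A·v_1 = (3, 10).
v_3 = A·v_2 = (3, 0).

v_3 = (3, 0)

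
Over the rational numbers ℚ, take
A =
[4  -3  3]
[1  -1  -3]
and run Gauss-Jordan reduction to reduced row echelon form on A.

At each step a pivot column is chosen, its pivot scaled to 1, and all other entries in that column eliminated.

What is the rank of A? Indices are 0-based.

rank = 2

[1] R0 /= 4  ⇒  (1, -3/4, 3/4)
     R1 -= 1·R0  ⇒  (0, -1/4, -15/4)
[2] R1 /= -1/4  ⇒  (0, 1, 15)
     R0 -= -3/4·R1  ⇒  (1, 0, 12)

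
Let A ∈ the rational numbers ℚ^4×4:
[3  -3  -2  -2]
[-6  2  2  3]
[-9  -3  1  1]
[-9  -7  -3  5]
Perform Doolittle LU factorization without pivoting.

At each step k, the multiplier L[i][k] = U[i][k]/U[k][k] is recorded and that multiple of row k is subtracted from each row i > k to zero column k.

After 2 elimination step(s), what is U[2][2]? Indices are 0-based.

k=0: U[0][0]=3
  eliminate (1,0): mult=-2, new row 1: (0, -4, -2, -1); set L[1][0]=-2
  eliminate (2,0): mult=-3, new row 2: (0, -12, -5, -5); set L[2][0]=-3
  eliminate (3,0): mult=-3, new row 3: (0, -16, -9, -1); set L[3][0]=-3
k=1: U[1][1]=-4
  eliminate (2,1): mult=3, new row 2: (0, 0, 1, -2); set L[2][1]=3
  eliminate (3,1): mult=4, new row 3: (0, 0, -1, 3); set L[3][1]=4

U[2][2] = 1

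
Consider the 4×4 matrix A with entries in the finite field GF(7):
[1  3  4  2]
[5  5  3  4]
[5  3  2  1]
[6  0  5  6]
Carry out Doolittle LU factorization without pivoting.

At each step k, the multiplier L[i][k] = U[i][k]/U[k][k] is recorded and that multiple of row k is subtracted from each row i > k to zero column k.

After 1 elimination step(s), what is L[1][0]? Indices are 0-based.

L[1][0] = 5

Step 1: pivot at (0,0) is 1.
  row1 ← row1 − (5)·row0  ⇒  L[1][0]=5, U row1=(0, 4, 4, 1)
  row2 ← row2 − (5)·row0  ⇒  L[2][0]=5, U row2=(0, 2, 3, 5)
  row3 ← row3 − (6)·row0  ⇒  L[3][0]=6, U row3=(0, 3, 2, 1)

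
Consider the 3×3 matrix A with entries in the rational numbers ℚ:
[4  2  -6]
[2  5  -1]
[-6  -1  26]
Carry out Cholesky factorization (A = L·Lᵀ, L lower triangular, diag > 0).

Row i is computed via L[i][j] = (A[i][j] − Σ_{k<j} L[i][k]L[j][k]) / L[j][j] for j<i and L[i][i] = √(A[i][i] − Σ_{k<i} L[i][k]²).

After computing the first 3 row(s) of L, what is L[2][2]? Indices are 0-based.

Step 1: L[0][0] = √(4) = 2.
  L[1][0] = (2) / L[0][0] = 1.
Step 2: L[1][1] = √(4) = 2.
  L[2][0] = (-6) / L[0][0] = -3.
  L[2][1] = (2) / L[1][1] = 1.
Step 3: L[2][2] = √(16) = 4.

L[2][2] = 4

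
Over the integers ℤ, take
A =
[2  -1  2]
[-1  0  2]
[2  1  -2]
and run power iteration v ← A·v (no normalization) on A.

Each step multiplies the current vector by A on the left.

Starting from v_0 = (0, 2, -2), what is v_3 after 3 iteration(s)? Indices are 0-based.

v_3 = (-66, -60, 82)

v_0 = (0, 2, -2).
v_1 = A·v_0 = (-6, -4, 6).
v_2 = A·v_1 = (4, 18, -28).
v_3 = A·v_2 = (-66, -60, 82).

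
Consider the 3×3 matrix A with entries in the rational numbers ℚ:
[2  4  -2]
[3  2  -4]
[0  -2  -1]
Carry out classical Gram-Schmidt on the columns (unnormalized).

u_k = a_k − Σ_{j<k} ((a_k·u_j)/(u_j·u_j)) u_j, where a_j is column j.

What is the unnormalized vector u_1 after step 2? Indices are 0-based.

u_1 = (24/13, -16/13, -2)

Step 1: u_0 = a_0 = (2, 3, 0).
Step 2: u_1 = a_1 − (14/13)·u_0 = (24/13, -16/13, -2).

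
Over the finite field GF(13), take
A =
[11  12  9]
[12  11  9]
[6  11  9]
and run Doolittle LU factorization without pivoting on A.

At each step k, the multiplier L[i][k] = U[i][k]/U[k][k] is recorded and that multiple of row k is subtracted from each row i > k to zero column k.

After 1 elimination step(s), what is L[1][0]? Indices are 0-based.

[col 0] pivot 11
  R1 -= 7*R0 → (0, 5, 11)  (L[1][0] := 7)
  R2 -= 10*R0 → (0, 8, 10)  (L[2][0] := 10)

L[1][0] = 7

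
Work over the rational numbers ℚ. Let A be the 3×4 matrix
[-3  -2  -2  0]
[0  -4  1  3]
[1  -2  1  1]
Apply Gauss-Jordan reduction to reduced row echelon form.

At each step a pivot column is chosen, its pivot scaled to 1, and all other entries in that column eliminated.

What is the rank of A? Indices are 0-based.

[1] R0 /= -3  ⇒  (1, 2/3, 2/3, 0)
     R2 -= 1·R0  ⇒  (0, -8/3, 1/3, 1)
[2] R1 /= -4  ⇒  (0, 1, -1/4, -3/4)
     R0 -= 2/3·R1  ⇒  (1, 0, 5/6, 1/2)
     R2 -= -8/3·R1  ⇒  (0, 0, -1/3, -1)
[3] R2 /= -1/3  ⇒  (0, 0, 1, 3)
     R0 -= 5/6·R2  ⇒  (1, 0, 0, -2)
     R1 -= -1/4·R2  ⇒  (0, 1, 0, 0)

rank = 3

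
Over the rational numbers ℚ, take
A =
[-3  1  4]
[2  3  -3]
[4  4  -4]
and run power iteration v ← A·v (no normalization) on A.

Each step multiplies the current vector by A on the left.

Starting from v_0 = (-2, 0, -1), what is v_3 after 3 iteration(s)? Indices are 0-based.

v_0 = (-2, 0, -1).
v_1 = A·v_0 = (2, -1, -4).
v_2 = A·v_1 = (-23, 13, 20).
v_3 = A·v_2 = (162, -67, -120).

v_3 = (162, -67, -120)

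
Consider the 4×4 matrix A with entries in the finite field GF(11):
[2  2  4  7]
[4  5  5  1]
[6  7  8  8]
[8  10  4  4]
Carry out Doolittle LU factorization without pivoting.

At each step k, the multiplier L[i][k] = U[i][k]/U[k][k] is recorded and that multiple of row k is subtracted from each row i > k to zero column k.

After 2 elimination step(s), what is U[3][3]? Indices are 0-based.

Step 1: pivot at (0,0) is 2.
  row1 ← row1 − (2)·row0  ⇒  L[1][0]=2, U row1=(0, 1, 8, 9)
  row2 ← row2 − (3)·row0  ⇒  L[2][0]=3, U row2=(0, 1, 7, 9)
  row3 ← row3 − (4)·row0  ⇒  L[3][0]=4, U row3=(0, 2, 10, 9)
Step 2: pivot at (1,1) is 1.
  row2 ← row2 − (1)·row1  ⇒  L[2][1]=1, U row2=(0, 0, 10, 0)
  row3 ← row3 − (2)·row1  ⇒  L[3][1]=2, U row3=(0, 0, 5, 2)

U[3][3] = 2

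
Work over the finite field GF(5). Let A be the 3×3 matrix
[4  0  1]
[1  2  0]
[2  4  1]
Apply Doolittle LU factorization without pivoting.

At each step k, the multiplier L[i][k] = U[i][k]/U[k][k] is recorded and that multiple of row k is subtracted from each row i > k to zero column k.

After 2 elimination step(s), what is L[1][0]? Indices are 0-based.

[col 0] pivot 4
  R1 -= 4*R0 → (0, 2, 1)  (L[1][0] := 4)
  R2 -= 3*R0 → (0, 4, 3)  (L[2][0] := 3)
[col 1] pivot 2
  R2 -= 2*R1 → (0, 0, 1)  (L[2][1] := 2)

L[1][0] = 4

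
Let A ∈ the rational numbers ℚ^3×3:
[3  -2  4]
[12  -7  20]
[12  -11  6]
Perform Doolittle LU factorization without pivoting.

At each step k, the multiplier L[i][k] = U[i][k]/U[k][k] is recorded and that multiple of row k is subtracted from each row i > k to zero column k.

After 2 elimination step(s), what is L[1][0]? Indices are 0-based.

L[1][0] = 4

k=0: U[0][0]=3
  eliminate (1,0): mult=4, new row 1: (0, 1, 4); set L[1][0]=4
  eliminate (2,0): mult=4, new row 2: (0, -3, -10); set L[2][0]=4
k=1: U[1][1]=1
  eliminate (2,1): mult=-3, new row 2: (0, 0, 2); set L[2][1]=-3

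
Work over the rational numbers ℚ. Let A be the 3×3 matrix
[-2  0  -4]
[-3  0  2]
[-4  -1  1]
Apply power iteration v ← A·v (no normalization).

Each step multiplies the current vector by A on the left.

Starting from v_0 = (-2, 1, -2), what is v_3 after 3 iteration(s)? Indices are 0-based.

v_0 = (-2, 1, -2).
v_1 = A·v_0 = (12, 2, 5).
v_2 = A·v_1 = (-44, -26, -45).
v_3 = A·v_2 = (268, 42, 157).

v_3 = (268, 42, 157)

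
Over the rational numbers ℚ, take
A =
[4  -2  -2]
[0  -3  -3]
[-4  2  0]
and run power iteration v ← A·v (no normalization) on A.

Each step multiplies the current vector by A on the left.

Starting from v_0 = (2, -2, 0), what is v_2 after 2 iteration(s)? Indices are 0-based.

v_2 = (60, 18, -36)

v_0 = (2, -2, 0).
v_1 = A·v_0 = (12, 6, -12).
v_2 = A·v_1 = (60, 18, -36).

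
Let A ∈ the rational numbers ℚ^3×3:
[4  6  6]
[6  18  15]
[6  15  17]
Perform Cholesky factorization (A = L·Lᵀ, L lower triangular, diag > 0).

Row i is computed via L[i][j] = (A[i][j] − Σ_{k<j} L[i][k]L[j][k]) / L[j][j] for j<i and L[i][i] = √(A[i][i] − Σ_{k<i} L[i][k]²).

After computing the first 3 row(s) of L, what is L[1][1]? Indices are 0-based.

L[1][1] = 3

Step 1: L[0][0] = √(4) = 2.
  L[1][0] = (6) / L[0][0] = 3.
Step 2: L[1][1] = √(9) = 3.
  L[2][0] = (6) / L[0][0] = 3.
  L[2][1] = (6) / L[1][1] = 2.
Step 3: L[2][2] = √(4) = 2.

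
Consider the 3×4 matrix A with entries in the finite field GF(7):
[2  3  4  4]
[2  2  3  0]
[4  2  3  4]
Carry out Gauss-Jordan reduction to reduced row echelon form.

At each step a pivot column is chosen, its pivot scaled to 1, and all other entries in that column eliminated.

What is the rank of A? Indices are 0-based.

pivot(0,0)=2: scale R0 → (1, 5, 2, 2)
  clear (1,0): R1 −= (2)R0 → (0, 6, 6, 3)
  clear (2,0): R2 −= (4)R0 → (0, 3, 2, 3)
pivot(1,1)=6: scale R1 → (0, 1, 1, 4)
  clear (0,1): R0 −= (5)R1 → (1, 0, 4, 3)
  clear (2,1): R2 −= (3)R1 → (0, 0, 6, 5)
pivot(2,2)=6: scale R2 → (0, 0, 1, 2)
  clear (0,2): R0 −= (4)R2 → (1, 0, 0, 2)
  clear (1,2): R1 −= (1)R2 → (0, 1, 0, 2)

rank = 3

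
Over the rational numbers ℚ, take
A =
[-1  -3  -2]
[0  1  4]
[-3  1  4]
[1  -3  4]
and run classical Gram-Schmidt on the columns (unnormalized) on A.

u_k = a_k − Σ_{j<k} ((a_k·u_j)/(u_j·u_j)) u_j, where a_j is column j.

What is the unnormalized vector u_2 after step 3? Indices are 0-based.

Step 1: u_0 = a_0 = (-1, 0, -3, 1).
Step 2: u_1 = a_1 − (-3/11)·u_0 = (-36/11, 1, 2/11, -30/11).
Step 3: u_2 = a_2 − (-6/11)·u_0 − (4/211)·u_1 = (-524/211, 840/211, 498/211, 970/211).

u_2 = (-524/211, 840/211, 498/211, 970/211)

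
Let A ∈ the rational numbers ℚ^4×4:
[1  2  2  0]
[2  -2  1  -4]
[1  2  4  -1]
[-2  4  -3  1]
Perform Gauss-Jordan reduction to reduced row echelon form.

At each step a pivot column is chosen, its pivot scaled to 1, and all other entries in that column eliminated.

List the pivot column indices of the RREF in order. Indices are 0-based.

pivot columns: 0, 1, 2, 3

[1] R0 /= 1  ⇒  (1, 2, 2, 0)
     R1 -= 2·R0  ⇒  (0, -6, -3, -4)
     R2 -= 1·R0  ⇒  (0, 0, 2, -1)
     R3 -= -2·R0  ⇒  (0, 8, 1, 1)
[2] R1 /= -6  ⇒  (0, 1, 1/2, 2/3)
     R0 -= 2·R1  ⇒  (1, 0, 1, -4/3)
     R3 -= 8·R1  ⇒  (0, 0, -3, -13/3)
[3] R2 /= 2  ⇒  (0, 0, 1, -1/2)
     R0 -= 1·R2  ⇒  (1, 0, 0, -5/6)
     R1 -= 1/2·R2  ⇒  (0, 1, 0, 11/12)
     R3 -= -3·R2  ⇒  (0, 0, 0, -35/6)
[4] R3 /= -35/6  ⇒  (0, 0, 0, 1)
     R0 -= -5/6·R3  ⇒  (1, 0, 0, 0)
     R1 -= 11/12·R3  ⇒  (0, 1, 0, 0)
     R2 -= -1/2·R3  ⇒  (0, 0, 1, 0)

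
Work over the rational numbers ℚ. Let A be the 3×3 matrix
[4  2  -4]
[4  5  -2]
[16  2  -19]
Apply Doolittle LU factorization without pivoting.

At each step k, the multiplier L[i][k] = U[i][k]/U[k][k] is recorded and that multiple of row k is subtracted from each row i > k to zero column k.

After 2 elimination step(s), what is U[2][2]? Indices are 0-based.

U[2][2] = 1

k=0: U[0][0]=4
  eliminate (1,0): mult=1, new row 1: (0, 3, 2); set L[1][0]=1
  eliminate (2,0): mult=4, new row 2: (0, -6, -3); set L[2][0]=4
k=1: U[1][1]=3
  eliminate (2,1): mult=-2, new row 2: (0, 0, 1); set L[2][1]=-2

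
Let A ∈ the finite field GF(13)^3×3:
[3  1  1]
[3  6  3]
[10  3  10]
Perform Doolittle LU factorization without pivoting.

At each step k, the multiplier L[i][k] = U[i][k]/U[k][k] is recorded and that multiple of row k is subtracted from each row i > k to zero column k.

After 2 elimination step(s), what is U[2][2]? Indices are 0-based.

U[2][2] = 12

Step 1: pivot at (0,0) is 3.
  row1 ← row1 − (1)·row0  ⇒  L[1][0]=1, U row1=(0, 5, 2)
  row2 ← row2 − (12)·row0  ⇒  L[2][0]=12, U row2=(0, 4, 11)
Step 2: pivot at (1,1) is 5.
  row2 ← row2 − (6)·row1  ⇒  L[2][1]=6, U row2=(0, 0, 12)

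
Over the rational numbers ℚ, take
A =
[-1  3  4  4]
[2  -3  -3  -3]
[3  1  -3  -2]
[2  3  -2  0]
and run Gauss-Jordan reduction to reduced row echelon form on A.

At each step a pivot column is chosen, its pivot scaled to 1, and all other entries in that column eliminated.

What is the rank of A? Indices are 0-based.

pivot(0,0)=-1: scale R0 → (1, -3, -4, -4)
  clear (1,0): R1 −= (2)R0 → (0, 3, 5, 5)
  clear (2,0): R2 −= (3)R0 → (0, 10, 9, 10)
  clear (3,0): R3 −= (2)R0 → (0, 9, 6, 8)
pivot(1,1)=3: scale R1 → (0, 1, 5/3, 5/3)
  clear (0,1): R0 −= (-3)R1 → (1, 0, 1, 1)
  clear (2,1): R2 −= (10)R1 → (0, 0, -23/3, -20/3)
  clear (3,1): R3 −= (9)R1 → (0, 0, -9, -7)
pivot(2,2)=-23/3: scale R2 → (0, 0, 1, 20/23)
  clear (0,2): R0 −= (1)R2 → (1, 0, 0, 3/23)
  clear (1,2): R1 −= (5/3)R2 → (0, 1, 0, 5/23)
  clear (3,2): R3 −= (-9)R2 → (0, 0, 0, 19/23)
pivot(3,3)=19/23: scale R3 → (0, 0, 0, 1)
  clear (0,3): R0 −= (3/23)R3 → (1, 0, 0, 0)
  clear (1,3): R1 −= (5/23)R3 → (0, 1, 0, 0)
  clear (2,3): R2 −= (20/23)R3 → (0, 0, 1, 0)

rank = 4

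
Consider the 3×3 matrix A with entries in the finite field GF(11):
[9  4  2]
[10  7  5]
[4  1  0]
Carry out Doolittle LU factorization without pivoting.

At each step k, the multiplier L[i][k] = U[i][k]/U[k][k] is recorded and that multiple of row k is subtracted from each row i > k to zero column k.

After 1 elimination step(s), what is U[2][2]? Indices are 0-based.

Step 1: pivot at (0,0) is 9.
  row1 ← row1 − (6)·row0  ⇒  L[1][0]=6, U row1=(0, 5, 4)
  row2 ← row2 − (9)·row0  ⇒  L[2][0]=9, U row2=(0, 9, 4)

U[2][2] = 4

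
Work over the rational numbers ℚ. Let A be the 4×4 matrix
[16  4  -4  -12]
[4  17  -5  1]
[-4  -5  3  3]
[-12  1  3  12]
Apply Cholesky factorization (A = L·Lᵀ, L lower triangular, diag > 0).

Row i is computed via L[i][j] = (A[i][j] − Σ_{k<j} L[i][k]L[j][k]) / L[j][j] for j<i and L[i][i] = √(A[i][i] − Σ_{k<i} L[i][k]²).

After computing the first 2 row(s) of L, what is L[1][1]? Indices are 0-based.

L[1][1] = 4

Step 1: L[0][0] = √(16) = 4.
  L[1][0] = (4) / L[0][0] = 1.
Step 2: L[1][1] = √(16) = 4.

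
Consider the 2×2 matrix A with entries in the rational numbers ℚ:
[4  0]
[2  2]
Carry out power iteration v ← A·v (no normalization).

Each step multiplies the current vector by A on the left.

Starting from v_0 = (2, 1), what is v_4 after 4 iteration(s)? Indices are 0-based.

v_4 = (512, 496)

v_0 = (2, 1).
v_1 = A·v_0 = (8, 6).
v_2 = A·v_1 = (32, 28).
v_3 = A·v_2 = (128, 120).
v_4 = A·v_3 = (512, 496).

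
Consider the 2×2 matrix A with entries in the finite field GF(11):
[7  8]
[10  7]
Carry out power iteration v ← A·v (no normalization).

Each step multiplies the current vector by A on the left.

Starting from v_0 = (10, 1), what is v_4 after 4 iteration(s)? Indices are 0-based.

v_0 = (10, 1).
v_1 = A·v_0 = (1, 8).
v_2 = A·v_1 = (5, 0).
v_3 = A·v_2 = (2, 6).
v_4 = A·v_3 = (7, 7).

v_4 = (7, 7)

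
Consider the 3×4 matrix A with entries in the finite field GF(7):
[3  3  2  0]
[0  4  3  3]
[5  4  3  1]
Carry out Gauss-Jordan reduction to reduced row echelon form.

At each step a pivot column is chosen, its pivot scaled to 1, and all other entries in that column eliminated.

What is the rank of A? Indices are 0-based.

rank = 3

step 1: normalize row 0 (÷3) = (1, 1, 3, 0)
  row 2: subtract 5×row0 = (0, 6, 2, 1)
step 2: normalize row 1 (÷4) = (0, 1, 6, 6)
  row 0: subtract 1×row1 = (1, 0, 4, 1)
  row 2: subtract 6×row1 = (0, 0, 1, 0)
step 3: normalize row 2 (÷1) = (0, 0, 1, 0)
  row 0: subtract 4×row2 = (1, 0, 0, 1)
  row 1: subtract 6×row2 = (0, 1, 0, 6)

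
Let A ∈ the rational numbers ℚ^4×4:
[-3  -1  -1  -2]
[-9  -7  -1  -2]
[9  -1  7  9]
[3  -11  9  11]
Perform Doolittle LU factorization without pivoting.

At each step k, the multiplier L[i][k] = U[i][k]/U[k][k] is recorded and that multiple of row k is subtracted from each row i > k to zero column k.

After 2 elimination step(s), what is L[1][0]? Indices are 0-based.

L[1][0] = 3

[col 0] pivot -3
  R1 -= 3*R0 → (0, -4, 2, 4)  (L[1][0] := 3)
  R2 -= -3*R0 → (0, -4, 4, 3)  (L[2][0] := -3)
  R3 -= -1*R0 → (0, -12, 8, 9)  (L[3][0] := -1)
[col 1] pivot -4
  R2 -= 1*R1 → (0, 0, 2, -1)  (L[2][1] := 1)
  R3 -= 3*R1 → (0, 0, 2, -3)  (L[3][1] := 3)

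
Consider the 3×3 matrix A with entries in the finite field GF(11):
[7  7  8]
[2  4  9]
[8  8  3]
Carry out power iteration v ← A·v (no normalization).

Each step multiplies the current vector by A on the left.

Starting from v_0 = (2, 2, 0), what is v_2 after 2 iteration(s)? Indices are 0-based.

v_2 = (8, 7, 9)

v_0 = (2, 2, 0).
v_1 = A·v_0 = (6, 1, 10).
v_2 = A·v_1 = (8, 7, 9).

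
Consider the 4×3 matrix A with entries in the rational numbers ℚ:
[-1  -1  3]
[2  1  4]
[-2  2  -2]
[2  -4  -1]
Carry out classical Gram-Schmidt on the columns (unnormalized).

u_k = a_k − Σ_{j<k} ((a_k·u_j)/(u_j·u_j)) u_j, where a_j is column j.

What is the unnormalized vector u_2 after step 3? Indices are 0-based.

Step 1: u_0 = a_0 = (-1, 2, -2, 2).
Step 2: u_1 = a_1 − (-9/13)·u_0 = (-22/13, 31/13, 8/13, -34/13).
Step 3: u_2 = a_2 − (7/13)·u_0 − (76/205)·u_1 = (854/205, 418/205, -236/205, -227/205).

u_2 = (854/205, 418/205, -236/205, -227/205)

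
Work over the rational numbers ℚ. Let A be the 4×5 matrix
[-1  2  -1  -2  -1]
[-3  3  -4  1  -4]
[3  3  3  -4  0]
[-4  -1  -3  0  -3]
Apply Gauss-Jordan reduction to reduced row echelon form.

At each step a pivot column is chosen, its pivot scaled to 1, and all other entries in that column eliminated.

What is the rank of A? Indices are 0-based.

rank = 4

pivot(0,0)=-1: scale R0 → (1, -2, 1, 2, 1)
  clear (1,0): R1 −= (-3)R0 → (0, -3, -1, 7, -1)
  clear (2,0): R2 −= (3)R0 → (0, 9, 0, -10, -3)
  clear (3,0): R3 −= (-4)R0 → (0, -9, 1, 8, 1)
pivot(1,1)=-3: scale R1 → (0, 1, 1/3, -7/3, 1/3)
  clear (0,1): R0 −= (-2)R1 → (1, 0, 5/3, -8/3, 5/3)
  clear (2,1): R2 −= (9)R1 → (0, 0, -3, 11, -6)
  clear (3,1): R3 −= (-9)R1 → (0, 0, 4, -13, 4)
pivot(2,2)=-3: scale R2 → (0, 0, 1, -11/3, 2)
  clear (0,2): R0 −= (5/3)R2 → (1, 0, 0, 31/9, -5/3)
  clear (1,2): R1 −= (1/3)R2 → (0, 1, 0, -10/9, -1/3)
  clear (3,2): R3 −= (4)R2 → (0, 0, 0, 5/3, -4)
pivot(3,3)=5/3: scale R3 → (0, 0, 0, 1, -12/5)
  clear (0,3): R0 −= (31/9)R3 → (1, 0, 0, 0, 33/5)
  clear (1,3): R1 −= (-10/9)R3 → (0, 1, 0, 0, -3)
  clear (2,3): R2 −= (-11/3)R3 → (0, 0, 1, 0, -34/5)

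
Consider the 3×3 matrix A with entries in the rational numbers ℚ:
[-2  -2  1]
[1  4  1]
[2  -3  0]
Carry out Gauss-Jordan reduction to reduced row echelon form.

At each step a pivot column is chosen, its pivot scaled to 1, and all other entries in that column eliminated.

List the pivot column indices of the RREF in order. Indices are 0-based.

step 1: normalize row 0 (÷-2) = (1, 1, -1/2)
  row 1: subtract 1×row0 = (0, 3, 3/2)
  row 2: subtract 2×row0 = (0, -5, 1)
step 2: normalize row 1 (÷3) = (0, 1, 1/2)
  row 0: subtract 1×row1 = (1, 0, -1)
  row 2: subtract -5×row1 = (0, 0, 7/2)
step 3: normalize row 2 (÷7/2) = (0, 0, 1)
  row 0: subtract -1×row2 = (1, 0, 0)
  row 1: subtract 1/2×row2 = (0, 1, 0)

pivot columns: 0, 1, 2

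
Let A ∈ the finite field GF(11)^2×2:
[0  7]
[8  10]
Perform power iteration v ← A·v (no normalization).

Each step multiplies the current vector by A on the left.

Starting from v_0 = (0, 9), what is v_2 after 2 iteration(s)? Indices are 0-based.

v_2 = (3, 7)

v_0 = (0, 9).
v_1 = A·v_0 = (8, 2).
v_2 = A·v_1 = (3, 7).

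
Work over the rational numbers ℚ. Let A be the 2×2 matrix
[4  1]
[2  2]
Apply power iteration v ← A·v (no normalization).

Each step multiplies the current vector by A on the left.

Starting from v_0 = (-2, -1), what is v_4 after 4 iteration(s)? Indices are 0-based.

v_0 = (-2, -1).
v_1 = A·v_0 = (-9, -6).
v_2 = A·v_1 = (-42, -30).
v_3 = A·v_2 = (-198, -144).
v_4 = A·v_3 = (-936, -684).

v_4 = (-936, -684)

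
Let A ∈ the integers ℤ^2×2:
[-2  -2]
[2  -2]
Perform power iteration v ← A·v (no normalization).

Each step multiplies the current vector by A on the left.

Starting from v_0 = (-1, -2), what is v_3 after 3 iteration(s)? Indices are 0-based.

v_3 = (16, -48)

v_0 = (-1, -2).
v_1 = A·v_0 = (6, 2).
v_2 = A·v_1 = (-16, 8).
v_3 = A·v_2 = (16, -48).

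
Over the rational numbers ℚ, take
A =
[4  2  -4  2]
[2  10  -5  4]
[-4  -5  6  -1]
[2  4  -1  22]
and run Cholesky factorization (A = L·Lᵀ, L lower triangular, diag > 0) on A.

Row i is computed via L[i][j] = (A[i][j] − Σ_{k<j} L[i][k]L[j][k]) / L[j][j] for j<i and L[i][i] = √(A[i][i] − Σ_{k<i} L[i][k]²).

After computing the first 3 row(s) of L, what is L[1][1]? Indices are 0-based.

L[1][1] = 3

Step 1: L[0][0] = √(4) = 2.
  L[1][0] = (2) / L[0][0] = 1.
Step 2: L[1][1] = √(9) = 3.
  L[2][0] = (-4) / L[0][0] = -2.
  L[2][1] = (-3) / L[1][1] = -1.
Step 3: L[2][2] = √(1) = 1.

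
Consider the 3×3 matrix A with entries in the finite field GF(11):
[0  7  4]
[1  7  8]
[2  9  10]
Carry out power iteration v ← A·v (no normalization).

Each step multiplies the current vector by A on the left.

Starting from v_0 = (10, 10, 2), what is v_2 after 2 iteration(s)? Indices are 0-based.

v_0 = (10, 10, 2).
v_1 = A·v_0 = (1, 8, 9).
v_2 = A·v_1 = (4, 8, 10).

v_2 = (4, 8, 10)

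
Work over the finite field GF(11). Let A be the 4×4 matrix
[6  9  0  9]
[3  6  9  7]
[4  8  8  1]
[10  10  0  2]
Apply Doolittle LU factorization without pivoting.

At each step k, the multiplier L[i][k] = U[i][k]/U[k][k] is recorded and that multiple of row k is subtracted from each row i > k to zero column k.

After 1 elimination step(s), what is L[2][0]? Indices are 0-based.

Step 1: pivot at (0,0) is 6.
  row1 ← row1 − (6)·row0  ⇒  L[1][0]=6, U row1=(0, 7, 9, 8)
  row2 ← row2 − (8)·row0  ⇒  L[2][0]=8, U row2=(0, 2, 8, 6)
  row3 ← row3 − (9)·row0  ⇒  L[3][0]=9, U row3=(0, 6, 0, 9)

L[2][0] = 8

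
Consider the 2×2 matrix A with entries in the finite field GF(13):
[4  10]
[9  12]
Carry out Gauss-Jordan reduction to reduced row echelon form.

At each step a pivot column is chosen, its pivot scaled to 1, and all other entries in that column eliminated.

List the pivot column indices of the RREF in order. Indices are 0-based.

pivot columns: 0, 1

pivot(0,0)=4: scale R0 → (1, 9)
  clear (1,0): R1 −= (9)R0 → (0, 9)
pivot(1,1)=9: scale R1 → (0, 1)
  clear (0,1): R0 −= (9)R1 → (1, 0)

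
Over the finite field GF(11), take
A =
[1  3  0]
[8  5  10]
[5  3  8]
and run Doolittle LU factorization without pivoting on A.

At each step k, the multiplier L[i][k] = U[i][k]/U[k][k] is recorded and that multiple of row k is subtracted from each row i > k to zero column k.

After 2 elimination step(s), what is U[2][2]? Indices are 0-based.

Step 1: pivot at (0,0) is 1.
  row1 ← row1 − (8)·row0  ⇒  L[1][0]=8, U row1=(0, 3, 10)
  row2 ← row2 − (5)·row0  ⇒  L[2][0]=5, U row2=(0, 10, 8)
Step 2: pivot at (1,1) is 3.
  row2 ← row2 − (7)·row1  ⇒  L[2][1]=7, U row2=(0, 0, 4)

U[2][2] = 4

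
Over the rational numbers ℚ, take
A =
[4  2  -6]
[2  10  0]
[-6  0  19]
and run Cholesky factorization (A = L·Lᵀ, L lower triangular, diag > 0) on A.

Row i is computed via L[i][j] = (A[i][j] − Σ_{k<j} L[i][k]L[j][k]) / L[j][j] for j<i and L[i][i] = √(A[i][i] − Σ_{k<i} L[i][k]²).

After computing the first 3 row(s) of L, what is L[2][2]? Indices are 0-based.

L[2][2] = 3

Step 1: L[0][0] = √(4) = 2.
  L[1][0] = (2) / L[0][0] = 1.
Step 2: L[1][1] = √(9) = 3.
  L[2][0] = (-6) / L[0][0] = -3.
  L[2][1] = (3) / L[1][1] = 1.
Step 3: L[2][2] = √(9) = 3.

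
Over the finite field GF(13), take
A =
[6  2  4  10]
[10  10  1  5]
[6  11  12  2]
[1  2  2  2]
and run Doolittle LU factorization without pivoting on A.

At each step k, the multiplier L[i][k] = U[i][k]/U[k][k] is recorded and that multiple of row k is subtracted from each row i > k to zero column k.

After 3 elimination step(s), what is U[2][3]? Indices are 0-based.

U[2][3] = 11

[col 0] pivot 6
  R1 -= 6*R0 → (0, 11, 3, 10)  (L[1][0] := 6)
  R2 -= 1*R0 → (0, 9, 8, 5)  (L[2][0] := 1)
  R3 -= 11*R0 → (0, 6, 10, 9)  (L[3][0] := 11)
[col 1] pivot 11
  R2 -= 2*R1 → (0, 0, 2, 11)  (L[2][1] := 2)
  R3 -= 10*R1 → (0, 0, 6, 0)  (L[3][1] := 10)
[col 2] pivot 2
  R3 -= 3*R2 → (0, 0, 0, 6)  (L[3][2] := 3)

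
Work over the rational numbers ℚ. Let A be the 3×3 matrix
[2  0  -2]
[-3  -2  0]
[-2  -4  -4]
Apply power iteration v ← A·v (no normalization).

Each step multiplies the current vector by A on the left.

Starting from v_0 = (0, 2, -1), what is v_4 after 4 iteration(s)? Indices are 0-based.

v_0 = (0, 2, -1).
v_1 = A·v_0 = (2, -4, -4).
v_2 = A·v_1 = (12, 2, 28).
v_3 = A·v_2 = (-32, -40, -144).
v_4 = A·v_3 = (224, 176, 800).

v_4 = (224, 176, 800)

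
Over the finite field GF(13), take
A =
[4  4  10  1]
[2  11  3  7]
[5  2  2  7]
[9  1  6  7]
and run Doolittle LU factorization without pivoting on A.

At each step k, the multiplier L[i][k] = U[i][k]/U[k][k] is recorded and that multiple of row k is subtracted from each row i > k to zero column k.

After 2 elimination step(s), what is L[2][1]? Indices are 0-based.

Step 1: pivot at (0,0) is 4.
  row1 ← row1 − (7)·row0  ⇒  L[1][0]=7, U row1=(0, 9, 11, 0)
  row2 ← row2 − (11)·row0  ⇒  L[2][0]=11, U row2=(0, 10, 9, 9)
  row3 ← row3 − (12)·row0  ⇒  L[3][0]=12, U row3=(0, 5, 3, 8)
Step 2: pivot at (1,1) is 9.
  row2 ← row2 − (4)·row1  ⇒  L[2][1]=4, U row2=(0, 0, 4, 9)
  row3 ← row3 − (2)·row1  ⇒  L[3][1]=2, U row3=(0, 0, 7, 8)

L[2][1] = 4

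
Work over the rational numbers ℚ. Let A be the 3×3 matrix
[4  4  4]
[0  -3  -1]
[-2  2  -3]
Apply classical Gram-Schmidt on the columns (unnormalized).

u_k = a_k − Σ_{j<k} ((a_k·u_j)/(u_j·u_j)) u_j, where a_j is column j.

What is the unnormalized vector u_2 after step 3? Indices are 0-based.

u_2 = (-42/109, -112/109, -84/109)

Step 1: u_0 = a_0 = (4, 0, -2).
Step 2: u_1 = a_1 − (3/5)·u_0 = (8/5, -3, 16/5).
Step 3: u_2 = a_2 − (11/10)·u_0 − (-1/109)·u_1 = (-42/109, -112/109, -84/109).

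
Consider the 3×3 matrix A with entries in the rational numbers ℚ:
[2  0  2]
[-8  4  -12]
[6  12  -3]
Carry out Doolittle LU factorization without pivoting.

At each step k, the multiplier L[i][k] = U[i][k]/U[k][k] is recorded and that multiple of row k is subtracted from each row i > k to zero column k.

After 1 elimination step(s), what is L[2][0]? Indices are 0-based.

Step 1: pivot at (0,0) is 2.
  row1 ← row1 − (-4)·row0  ⇒  L[1][0]=-4, U row1=(0, 4, -4)
  row2 ← row2 − (3)·row0  ⇒  L[2][0]=3, U row2=(0, 12, -9)

L[2][0] = 3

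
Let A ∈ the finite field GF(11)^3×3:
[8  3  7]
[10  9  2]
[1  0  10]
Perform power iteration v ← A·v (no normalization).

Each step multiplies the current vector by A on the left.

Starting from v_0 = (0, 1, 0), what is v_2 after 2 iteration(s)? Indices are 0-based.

v_0 = (0, 1, 0).
v_1 = A·v_0 = (3, 9, 0).
v_2 = A·v_1 = (7, 1, 3).

v_2 = (7, 1, 3)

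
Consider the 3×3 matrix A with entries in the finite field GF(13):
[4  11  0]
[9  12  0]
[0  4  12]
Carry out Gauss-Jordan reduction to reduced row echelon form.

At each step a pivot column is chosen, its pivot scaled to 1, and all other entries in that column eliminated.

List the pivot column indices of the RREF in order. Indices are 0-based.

pivot(0,0)=4: scale R0 → (1, 6, 0)
  clear (1,0): R1 −= (9)R0 → (0, 10, 0)
pivot(1,1)=10: scale R1 → (0, 1, 0)
  clear (0,1): R0 −= (6)R1 → (1, 0, 0)
  clear (2,1): R2 −= (4)R1 → (0, 0, 12)
pivot(2,2)=12: scale R2 → (0, 0, 1)

pivot columns: 0, 1, 2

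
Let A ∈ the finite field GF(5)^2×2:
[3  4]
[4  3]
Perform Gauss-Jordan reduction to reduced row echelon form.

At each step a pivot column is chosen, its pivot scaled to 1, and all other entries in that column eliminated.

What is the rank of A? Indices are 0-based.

rank = 2

[1] R0 /= 3  ⇒  (1, 3)
     R1 -= 4·R0  ⇒  (0, 1)
[2] R1 /= 1  ⇒  (0, 1)
     R0 -= 3·R1  ⇒  (1, 0)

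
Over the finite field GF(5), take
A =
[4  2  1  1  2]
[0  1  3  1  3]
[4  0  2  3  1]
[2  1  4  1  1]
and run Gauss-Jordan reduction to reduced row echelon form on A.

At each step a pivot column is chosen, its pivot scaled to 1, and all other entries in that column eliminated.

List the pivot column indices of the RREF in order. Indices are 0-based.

step 1: normalize row 0 (÷4) = (1, 3, 4, 4, 3)
  row 2: subtract 4×row0 = (0, 3, 1, 2, 4)
  row 3: subtract 2×row0 = (0, 0, 1, 3, 0)
step 2: normalize row 1 (÷1) = (0, 1, 3, 1, 3)
  row 0: subtract 3×row1 = (1, 0, 0, 1, 4)
  row 2: subtract 3×row1 = (0, 0, 2, 4, 0)
step 3: normalize row 2 (÷2) = (0, 0, 1, 2, 0)
  row 1: subtract 3×row2 = (0, 1, 0, 0, 3)
  row 3: subtract 1×row2 = (0, 0, 0, 1, 0)
step 4: normalize row 3 (÷1) = (0, 0, 0, 1, 0)
  row 0: subtract 1×row3 = (1, 0, 0, 0, 4)
  row 2: subtract 2×row3 = (0, 0, 1, 0, 0)

pivot columns: 0, 1, 2, 3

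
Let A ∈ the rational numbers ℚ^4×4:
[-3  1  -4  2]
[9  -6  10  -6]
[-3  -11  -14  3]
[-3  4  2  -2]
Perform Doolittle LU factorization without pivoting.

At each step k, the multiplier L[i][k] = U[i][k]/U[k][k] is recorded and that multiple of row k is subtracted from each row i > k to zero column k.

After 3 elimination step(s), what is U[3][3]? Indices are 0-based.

U[3][3] = -2

k=0: U[0][0]=-3
  eliminate (1,0): mult=-3, new row 1: (0, -3, -2, 0); set L[1][0]=-3
  eliminate (2,0): mult=1, new row 2: (0, -12, -10, 1); set L[2][0]=1
  eliminate (3,0): mult=1, new row 3: (0, 3, 6, -4); set L[3][0]=1
k=1: U[1][1]=-3
  eliminate (2,1): mult=4, new row 2: (0, 0, -2, 1); set L[2][1]=4
  eliminate (3,1): mult=-1, new row 3: (0, 0, 4, -4); set L[3][1]=-1
k=2: U[2][2]=-2
  eliminate (3,2): mult=-2, new row 3: (0, 0, 0, -2); set L[3][2]=-2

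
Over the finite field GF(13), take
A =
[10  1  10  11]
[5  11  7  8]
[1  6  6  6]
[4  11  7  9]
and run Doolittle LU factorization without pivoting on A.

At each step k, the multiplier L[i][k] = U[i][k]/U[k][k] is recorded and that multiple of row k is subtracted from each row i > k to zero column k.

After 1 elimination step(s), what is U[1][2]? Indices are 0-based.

U[1][2] = 2

k=0: U[0][0]=10
  eliminate (1,0): mult=7, new row 1: (0, 4, 2, 9); set L[1][0]=7
  eliminate (2,0): mult=4, new row 2: (0, 2, 5, 1); set L[2][0]=4
  eliminate (3,0): mult=3, new row 3: (0, 8, 3, 2); set L[3][0]=3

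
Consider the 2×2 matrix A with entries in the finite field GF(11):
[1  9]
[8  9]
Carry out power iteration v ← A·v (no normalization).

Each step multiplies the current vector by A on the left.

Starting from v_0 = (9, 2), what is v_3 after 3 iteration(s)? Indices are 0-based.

v_0 = (9, 2).
v_1 = A·v_0 = (5, 2).
v_2 = A·v_1 = (1, 3).
v_3 = A·v_2 = (6, 2).

v_3 = (6, 2)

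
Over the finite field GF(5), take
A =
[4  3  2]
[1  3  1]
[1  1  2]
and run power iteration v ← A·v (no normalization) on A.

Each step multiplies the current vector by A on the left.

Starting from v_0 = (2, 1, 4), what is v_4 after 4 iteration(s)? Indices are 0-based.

v_0 = (2, 1, 4).
v_1 = A·v_0 = (4, 4, 1).
v_2 = A·v_1 = (0, 2, 0).
v_3 = A·v_2 = (1, 1, 2).
v_4 = A·v_3 = (1, 1, 1).

v_4 = (1, 1, 1)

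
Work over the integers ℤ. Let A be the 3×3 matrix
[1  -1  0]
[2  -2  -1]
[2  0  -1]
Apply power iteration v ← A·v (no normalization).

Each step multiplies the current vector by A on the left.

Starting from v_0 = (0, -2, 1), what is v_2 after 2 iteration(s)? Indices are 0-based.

v_2 = (-1, -1, 5)

v_0 = (0, -2, 1).
v_1 = A·v_0 = (2, 3, -1).
v_2 = A·v_1 = (-1, -1, 5).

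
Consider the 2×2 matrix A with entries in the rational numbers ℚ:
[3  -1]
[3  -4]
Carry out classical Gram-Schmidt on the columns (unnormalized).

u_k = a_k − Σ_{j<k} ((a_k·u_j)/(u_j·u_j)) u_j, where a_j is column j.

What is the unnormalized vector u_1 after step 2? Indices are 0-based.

u_1 = (3/2, -3/2)

Step 1: u_0 = a_0 = (3, 3).
Step 2: u_1 = a_1 − (-5/6)·u_0 = (3/2, -3/2).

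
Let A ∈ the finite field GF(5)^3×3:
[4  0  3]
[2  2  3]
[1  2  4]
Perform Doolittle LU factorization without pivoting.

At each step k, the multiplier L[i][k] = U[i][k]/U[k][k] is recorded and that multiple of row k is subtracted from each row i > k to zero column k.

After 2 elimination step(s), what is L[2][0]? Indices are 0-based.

L[2][0] = 4

[col 0] pivot 4
  R1 -= 3*R0 → (0, 2, 4)  (L[1][0] := 3)
  R2 -= 4*R0 → (0, 2, 2)  (L[2][0] := 4)
[col 1] pivot 2
  R2 -= 1*R1 → (0, 0, 3)  (L[2][1] := 1)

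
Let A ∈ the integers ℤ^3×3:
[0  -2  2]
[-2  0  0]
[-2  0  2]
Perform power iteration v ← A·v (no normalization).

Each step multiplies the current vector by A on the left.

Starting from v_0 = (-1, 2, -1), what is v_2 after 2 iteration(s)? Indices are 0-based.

v_0 = (-1, 2, -1).
v_1 = A·v_0 = (-6, 2, 0).
v_2 = A·v_1 = (-4, 12, 12).

v_2 = (-4, 12, 12)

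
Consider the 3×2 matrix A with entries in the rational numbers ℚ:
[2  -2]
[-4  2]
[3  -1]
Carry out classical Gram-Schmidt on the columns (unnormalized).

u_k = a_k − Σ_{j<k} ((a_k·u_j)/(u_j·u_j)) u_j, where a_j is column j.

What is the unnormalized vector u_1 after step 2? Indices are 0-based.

u_1 = (-28/29, -2/29, 16/29)

Step 1: u_0 = a_0 = (2, -4, 3).
Step 2: u_1 = a_1 − (-15/29)·u_0 = (-28/29, -2/29, 16/29).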